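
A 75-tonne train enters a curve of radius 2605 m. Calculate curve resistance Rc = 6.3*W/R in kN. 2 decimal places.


Rc = 6.3 * W / R
Rc = 6.3 * 75 / 2605
Rc = 472.5 / 2605
Rc = 0.18 kN

0.18


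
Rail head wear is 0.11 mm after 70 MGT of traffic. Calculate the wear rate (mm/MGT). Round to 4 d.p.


Wear rate = total wear / cumulative tonnage
Rate = 0.11 / 70
Rate = 0.0016 mm/MGT

0.0016


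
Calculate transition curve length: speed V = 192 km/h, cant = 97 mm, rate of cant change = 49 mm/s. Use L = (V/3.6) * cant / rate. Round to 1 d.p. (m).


Convert speed: V = 192 / 3.6 = 53.3333 m/s
L = 53.3333 * 97 / 49
L = 5173.3333 / 49
L = 105.6 m

105.6


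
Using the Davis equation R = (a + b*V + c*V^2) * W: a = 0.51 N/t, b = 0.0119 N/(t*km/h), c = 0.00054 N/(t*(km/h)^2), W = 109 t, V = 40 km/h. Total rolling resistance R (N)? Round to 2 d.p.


b*V = 0.0119 * 40 = 0.476
c*V^2 = 0.00054 * 1600 = 0.864
R_per_t = 0.51 + 0.476 + 0.864 = 1.85 N/t
R_total = 1.85 * 109 = 201.65 N

201.65


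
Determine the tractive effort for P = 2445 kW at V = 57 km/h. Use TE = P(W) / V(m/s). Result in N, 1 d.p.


Convert: P = 2445 kW = 2445000 W
V = 57 / 3.6 = 15.8333 m/s
TE = 2445000 / 15.8333
TE = 154421.1 N

154421.1


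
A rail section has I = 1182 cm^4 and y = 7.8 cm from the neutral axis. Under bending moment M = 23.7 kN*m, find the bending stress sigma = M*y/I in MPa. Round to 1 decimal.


Convert units:
M = 23.7 kN*m = 23700000 N*mm
y = 7.8 cm = 78 mm
I = 1182 cm^4 = 11820000 mm^4
sigma = 23700000 * 78 / 11820000
sigma = 156.4 MPa

156.4


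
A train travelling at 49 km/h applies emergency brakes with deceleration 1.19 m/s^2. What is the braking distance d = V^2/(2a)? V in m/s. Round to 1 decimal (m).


Convert speed: V = 49 / 3.6 = 13.6111 m/s
V^2 = 185.2623
d = 185.2623 / (2 * 1.19)
d = 185.2623 / 2.38
d = 77.8 m

77.8


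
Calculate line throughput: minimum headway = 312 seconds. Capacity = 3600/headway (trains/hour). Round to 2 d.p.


Capacity = 3600 / headway
Capacity = 3600 / 312
Capacity = 11.54 trains/hour

11.54


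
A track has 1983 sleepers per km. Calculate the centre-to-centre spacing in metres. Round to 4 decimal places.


Spacing = 1000 m / number of sleepers
Spacing = 1000 / 1983
Spacing = 0.5043 m

0.5043


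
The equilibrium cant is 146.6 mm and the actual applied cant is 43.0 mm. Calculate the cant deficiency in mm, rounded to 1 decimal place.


Cant deficiency = equilibrium cant - actual cant
CD = 146.6 - 43.0
CD = 103.6 mm

103.6


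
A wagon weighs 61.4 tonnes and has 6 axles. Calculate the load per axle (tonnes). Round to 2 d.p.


Load per axle = total weight / number of axles
Load = 61.4 / 6
Load = 10.23 tonnes

10.23


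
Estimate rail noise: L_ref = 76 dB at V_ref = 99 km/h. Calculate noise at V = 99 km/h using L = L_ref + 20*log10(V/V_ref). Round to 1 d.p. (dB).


V/V_ref = 99 / 99 = 1.0
log10(1.0) = 0.0
20 * 0.0 = 0.0
L = 76 + 0.0 = 76.0 dB

76.0


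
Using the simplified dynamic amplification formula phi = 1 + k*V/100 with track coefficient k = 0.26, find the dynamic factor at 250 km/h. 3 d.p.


phi = 1 + k * V / 100
phi = 1 + 0.26 * 250 / 100
phi = 1 + 0.65
phi = 1.650

1.650


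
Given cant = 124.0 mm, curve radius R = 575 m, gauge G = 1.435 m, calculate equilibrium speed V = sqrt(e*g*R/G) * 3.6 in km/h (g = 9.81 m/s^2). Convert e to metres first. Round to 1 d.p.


Convert cant: e = 124.0 mm = 0.1240 m
V_ms = sqrt(0.1240 * 9.81 * 575 / 1.435)
V_ms = sqrt(487.423693) = 22.0777 m/s
V = 22.0777 * 3.6 = 79.5 km/h

79.5


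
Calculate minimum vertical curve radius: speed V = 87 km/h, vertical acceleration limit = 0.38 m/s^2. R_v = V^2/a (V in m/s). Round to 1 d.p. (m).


Convert speed: V = 87 / 3.6 = 24.1667 m/s
V^2 = 584.0278 m^2/s^2
R_v = 584.0278 / 0.38
R_v = 1536.9 m

1536.9


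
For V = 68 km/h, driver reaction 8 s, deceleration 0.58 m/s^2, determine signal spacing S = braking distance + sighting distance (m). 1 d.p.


V = 68 / 3.6 = 18.8889 m/s
Braking distance = 18.8889^2 / (2*0.58) = 307.5777 m
Sighting distance = 18.8889 * 8 = 151.1111 m
S = 307.5777 + 151.1111 = 458.7 m

458.7


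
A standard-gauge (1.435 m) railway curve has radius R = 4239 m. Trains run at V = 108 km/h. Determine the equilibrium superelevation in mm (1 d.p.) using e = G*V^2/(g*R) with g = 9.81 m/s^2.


Convert speed: V = 108 / 3.6 = 30.0 m/s
Apply formula: e = 1.435 * 30.0^2 / (9.81 * 4239)
e = 1.435 * 900.0 / 41584.59
e = 0.031057 m = 31.1 mm

31.1


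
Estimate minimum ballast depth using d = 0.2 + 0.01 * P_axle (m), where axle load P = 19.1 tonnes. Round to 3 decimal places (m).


d = 0.2 + 0.01 * 19.1
d = 0.2 + 0.191
d = 0.391 m

0.391


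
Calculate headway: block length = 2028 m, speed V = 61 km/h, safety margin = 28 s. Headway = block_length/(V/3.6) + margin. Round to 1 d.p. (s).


V = 61 / 3.6 = 16.9444 m/s
Block traversal time = 2028 / 16.9444 = 119.6852 s
Headway = 119.6852 + 28
Headway = 147.7 s

147.7


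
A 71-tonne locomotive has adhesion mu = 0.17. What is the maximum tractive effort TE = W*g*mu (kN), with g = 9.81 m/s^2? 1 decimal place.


TE_max = W * g * mu
TE_max = 71 * 9.81 * 0.17
TE_max = 696.51 * 0.17
TE_max = 118.4 kN

118.4


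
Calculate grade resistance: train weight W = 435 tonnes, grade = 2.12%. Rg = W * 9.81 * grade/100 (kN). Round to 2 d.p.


Rg = W * 9.81 * grade / 100
Rg = 435 * 9.81 * 2.12 / 100
Rg = 4267.35 * 0.0212
Rg = 90.47 kN

90.47


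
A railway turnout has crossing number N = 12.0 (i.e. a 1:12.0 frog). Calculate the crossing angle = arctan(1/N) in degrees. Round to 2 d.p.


1/N = 1/12.0 = 0.083333
angle = arctan(0.083333) = 0.083141 rad
angle = 0.083141 * 180/pi = 4.76 degrees

4.76


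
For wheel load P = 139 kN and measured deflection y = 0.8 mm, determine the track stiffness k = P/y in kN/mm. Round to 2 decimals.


Track stiffness k = P / y
k = 139 / 0.8
k = 173.75 kN/mm

173.75


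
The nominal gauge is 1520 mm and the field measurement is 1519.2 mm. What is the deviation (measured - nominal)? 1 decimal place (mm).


Deviation = measured - nominal
Deviation = 1519.2 - 1520
Deviation = -0.8 mm

-0.8


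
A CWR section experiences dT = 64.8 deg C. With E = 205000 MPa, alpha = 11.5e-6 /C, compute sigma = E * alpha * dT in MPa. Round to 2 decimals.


sigma = E * alpha * dT
sigma = 205000 * 11.5e-6 * 64.8
sigma = 2.3575 * 64.8
sigma = 152.77 MPa

152.77


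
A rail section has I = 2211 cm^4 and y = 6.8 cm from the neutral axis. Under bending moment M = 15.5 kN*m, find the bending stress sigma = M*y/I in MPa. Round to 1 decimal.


Convert units:
M = 15.5 kN*m = 15500000 N*mm
y = 6.8 cm = 68 mm
I = 2211 cm^4 = 22110000 mm^4
sigma = 15500000 * 68 / 22110000
sigma = 47.7 MPa

47.7


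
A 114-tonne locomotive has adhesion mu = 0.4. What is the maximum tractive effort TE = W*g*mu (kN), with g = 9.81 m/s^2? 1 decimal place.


TE_max = W * g * mu
TE_max = 114 * 9.81 * 0.4
TE_max = 1118.34 * 0.4
TE_max = 447.3 kN

447.3


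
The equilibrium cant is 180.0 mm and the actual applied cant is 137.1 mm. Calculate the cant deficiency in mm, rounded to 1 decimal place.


Cant deficiency = equilibrium cant - actual cant
CD = 180.0 - 137.1
CD = 42.9 mm

42.9


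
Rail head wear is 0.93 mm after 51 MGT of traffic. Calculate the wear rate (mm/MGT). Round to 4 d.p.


Wear rate = total wear / cumulative tonnage
Rate = 0.93 / 51
Rate = 0.0182 mm/MGT

0.0182


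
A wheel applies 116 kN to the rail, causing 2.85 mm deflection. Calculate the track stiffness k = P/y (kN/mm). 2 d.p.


Track stiffness k = P / y
k = 116 / 2.85
k = 40.70 kN/mm

40.70


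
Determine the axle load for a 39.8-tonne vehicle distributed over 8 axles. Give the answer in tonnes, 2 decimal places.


Load per axle = total weight / number of axles
Load = 39.8 / 8
Load = 4.98 tonnes

4.98


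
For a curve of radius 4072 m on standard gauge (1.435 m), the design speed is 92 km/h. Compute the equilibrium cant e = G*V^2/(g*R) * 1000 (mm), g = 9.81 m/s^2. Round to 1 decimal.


Convert speed: V = 92 / 3.6 = 25.5556 m/s
Apply formula: e = 1.435 * 25.5556^2 / (9.81 * 4072)
e = 1.435 * 653.0864 / 39946.32
e = 0.023461 m = 23.5 mm

23.5


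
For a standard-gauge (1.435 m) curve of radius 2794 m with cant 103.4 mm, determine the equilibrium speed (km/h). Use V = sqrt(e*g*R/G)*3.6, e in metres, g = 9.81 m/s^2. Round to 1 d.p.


Convert cant: e = 103.4 mm = 0.1034 m
V_ms = sqrt(0.1034 * 9.81 * 2794 / 1.435)
V_ms = sqrt(1974.986116) = 44.4408 m/s
V = 44.4408 * 3.6 = 160.0 km/h

160.0


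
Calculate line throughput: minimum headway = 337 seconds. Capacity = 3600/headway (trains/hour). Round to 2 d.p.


Capacity = 3600 / headway
Capacity = 3600 / 337
Capacity = 10.68 trains/hour

10.68


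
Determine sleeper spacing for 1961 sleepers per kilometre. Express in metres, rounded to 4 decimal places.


Spacing = 1000 m / number of sleepers
Spacing = 1000 / 1961
Spacing = 0.5099 m

0.5099


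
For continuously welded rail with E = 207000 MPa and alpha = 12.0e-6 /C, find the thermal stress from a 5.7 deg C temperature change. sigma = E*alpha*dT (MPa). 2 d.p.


sigma = E * alpha * dT
sigma = 207000 * 12.0e-6 * 5.7
sigma = 2.484 * 5.7
sigma = 14.16 MPa

14.16


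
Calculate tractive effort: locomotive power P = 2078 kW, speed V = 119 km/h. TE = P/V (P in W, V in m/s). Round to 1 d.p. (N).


Convert: P = 2078 kW = 2078000 W
V = 119 / 3.6 = 33.0556 m/s
TE = 2078000 / 33.0556
TE = 62863.9 N

62863.9


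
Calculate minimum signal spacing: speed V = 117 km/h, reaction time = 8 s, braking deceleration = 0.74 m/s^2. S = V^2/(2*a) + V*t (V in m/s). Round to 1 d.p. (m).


V = 117 / 3.6 = 32.5 m/s
Braking distance = 32.5^2 / (2*0.74) = 713.6824 m
Sighting distance = 32.5 * 8 = 260.0 m
S = 713.6824 + 260.0 = 973.7 m

973.7


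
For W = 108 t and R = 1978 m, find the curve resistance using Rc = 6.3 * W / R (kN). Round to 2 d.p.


Rc = 6.3 * W / R
Rc = 6.3 * 108 / 1978
Rc = 680.4 / 1978
Rc = 0.34 kN

0.34


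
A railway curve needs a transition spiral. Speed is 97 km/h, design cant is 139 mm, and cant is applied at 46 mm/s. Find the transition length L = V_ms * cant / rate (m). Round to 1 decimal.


Convert speed: V = 97 / 3.6 = 26.9444 m/s
L = 26.9444 * 139 / 46
L = 3745.2778 / 46
L = 81.4 m

81.4


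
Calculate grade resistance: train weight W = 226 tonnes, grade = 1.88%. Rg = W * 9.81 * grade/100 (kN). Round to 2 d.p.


Rg = W * 9.81 * grade / 100
Rg = 226 * 9.81 * 1.88 / 100
Rg = 2217.06 * 0.0188
Rg = 41.68 kN

41.68


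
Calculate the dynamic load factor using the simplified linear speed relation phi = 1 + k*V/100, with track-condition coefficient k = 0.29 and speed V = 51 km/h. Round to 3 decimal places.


phi = 1 + k * V / 100
phi = 1 + 0.29 * 51 / 100
phi = 1 + 0.1479
phi = 1.148

1.148


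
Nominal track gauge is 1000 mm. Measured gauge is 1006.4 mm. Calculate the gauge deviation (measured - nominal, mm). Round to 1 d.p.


Deviation = measured - nominal
Deviation = 1006.4 - 1000
Deviation = 6.4 mm

6.4


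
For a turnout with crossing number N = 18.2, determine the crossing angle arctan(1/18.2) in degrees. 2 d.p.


1/N = 1/18.2 = 0.054945
angle = arctan(0.054945) = 0.05489 rad
angle = 0.05489 * 180/pi = 3.14 degrees

3.14


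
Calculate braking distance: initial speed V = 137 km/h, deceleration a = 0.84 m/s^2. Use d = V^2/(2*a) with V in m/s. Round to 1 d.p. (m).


Convert speed: V = 137 / 3.6 = 38.0556 m/s
V^2 = 1448.2253
d = 1448.2253 / (2 * 0.84)
d = 1448.2253 / 1.68
d = 862.0 m

862.0


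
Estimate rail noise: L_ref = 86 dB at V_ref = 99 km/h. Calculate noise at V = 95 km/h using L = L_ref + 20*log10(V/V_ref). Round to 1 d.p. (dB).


V/V_ref = 95 / 99 = 0.959596
log10(0.959596) = -0.017912
20 * -0.017912 = -0.3582
L = 86 + -0.3582 = 85.6 dB

85.6


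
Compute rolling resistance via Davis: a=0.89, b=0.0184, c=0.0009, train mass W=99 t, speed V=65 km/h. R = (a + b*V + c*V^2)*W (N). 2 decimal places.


b*V = 0.0184 * 65 = 1.196
c*V^2 = 0.0009 * 4225 = 3.8025
R_per_t = 0.89 + 1.196 + 3.8025 = 5.8885 N/t
R_total = 5.8885 * 99 = 582.96 N

582.96


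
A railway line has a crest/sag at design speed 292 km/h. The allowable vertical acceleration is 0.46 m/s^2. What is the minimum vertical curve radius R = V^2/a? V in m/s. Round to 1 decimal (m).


Convert speed: V = 292 / 3.6 = 81.1111 m/s
V^2 = 6579.0123 m^2/s^2
R_v = 6579.0123 / 0.46
R_v = 14302.2 m

14302.2


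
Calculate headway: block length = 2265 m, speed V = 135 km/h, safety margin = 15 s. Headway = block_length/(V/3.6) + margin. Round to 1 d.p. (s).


V = 135 / 3.6 = 37.5 m/s
Block traversal time = 2265 / 37.5 = 60.4 s
Headway = 60.4 + 15
Headway = 75.4 s

75.4


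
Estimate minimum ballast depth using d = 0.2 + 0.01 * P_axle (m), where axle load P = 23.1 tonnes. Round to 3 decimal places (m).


d = 0.2 + 0.01 * 23.1
d = 0.2 + 0.231
d = 0.431 m

0.431


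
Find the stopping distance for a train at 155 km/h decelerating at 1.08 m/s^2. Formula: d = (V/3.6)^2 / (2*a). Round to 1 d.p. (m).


Convert speed: V = 155 / 3.6 = 43.0556 m/s
V^2 = 1853.7809
d = 1853.7809 / (2 * 1.08)
d = 1853.7809 / 2.16
d = 858.2 m

858.2


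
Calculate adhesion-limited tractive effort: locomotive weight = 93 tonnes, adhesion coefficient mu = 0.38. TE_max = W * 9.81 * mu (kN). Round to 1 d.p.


TE_max = W * g * mu
TE_max = 93 * 9.81 * 0.38
TE_max = 912.33 * 0.38
TE_max = 346.7 kN

346.7


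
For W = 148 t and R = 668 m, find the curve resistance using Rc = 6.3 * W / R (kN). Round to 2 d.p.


Rc = 6.3 * W / R
Rc = 6.3 * 148 / 668
Rc = 932.4 / 668
Rc = 1.40 kN

1.40


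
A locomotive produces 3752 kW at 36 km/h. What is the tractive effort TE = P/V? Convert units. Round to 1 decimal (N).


Convert: P = 3752 kW = 3752000 W
V = 36 / 3.6 = 10.0 m/s
TE = 3752000 / 10.0
TE = 375200.0 N

375200.0


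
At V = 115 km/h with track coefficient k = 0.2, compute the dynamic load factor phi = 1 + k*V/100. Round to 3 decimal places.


phi = 1 + k * V / 100
phi = 1 + 0.2 * 115 / 100
phi = 1 + 0.23
phi = 1.230

1.230


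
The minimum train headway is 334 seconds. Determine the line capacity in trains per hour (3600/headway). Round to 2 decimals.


Capacity = 3600 / headway
Capacity = 3600 / 334
Capacity = 10.78 trains/hour

10.78


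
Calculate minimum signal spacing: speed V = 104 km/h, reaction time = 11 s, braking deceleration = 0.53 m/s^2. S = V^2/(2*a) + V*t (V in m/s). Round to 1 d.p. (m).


V = 104 / 3.6 = 28.8889 m/s
Braking distance = 28.8889^2 / (2*0.53) = 787.3282 m
Sighting distance = 28.8889 * 11 = 317.7778 m
S = 787.3282 + 317.7778 = 1105.1 m

1105.1


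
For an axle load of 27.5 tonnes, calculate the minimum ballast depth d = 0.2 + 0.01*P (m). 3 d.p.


d = 0.2 + 0.01 * 27.5
d = 0.2 + 0.275
d = 0.475 m

0.475


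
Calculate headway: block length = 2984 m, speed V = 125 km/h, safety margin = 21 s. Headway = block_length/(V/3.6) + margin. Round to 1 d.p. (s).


V = 125 / 3.6 = 34.7222 m/s
Block traversal time = 2984 / 34.7222 = 85.9392 s
Headway = 85.9392 + 21
Headway = 106.9 s

106.9


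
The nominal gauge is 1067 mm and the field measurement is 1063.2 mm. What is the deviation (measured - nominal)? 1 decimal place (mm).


Deviation = measured - nominal
Deviation = 1063.2 - 1067
Deviation = -3.8 mm

-3.8


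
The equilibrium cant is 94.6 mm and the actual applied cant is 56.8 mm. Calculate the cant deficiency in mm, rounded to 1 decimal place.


Cant deficiency = equilibrium cant - actual cant
CD = 94.6 - 56.8
CD = 37.8 mm

37.8


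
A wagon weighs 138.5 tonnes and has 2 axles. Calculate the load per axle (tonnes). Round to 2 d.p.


Load per axle = total weight / number of axles
Load = 138.5 / 2
Load = 69.25 tonnes

69.25


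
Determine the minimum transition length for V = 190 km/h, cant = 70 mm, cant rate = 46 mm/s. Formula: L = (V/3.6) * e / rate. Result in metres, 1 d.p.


Convert speed: V = 190 / 3.6 = 52.7778 m/s
L = 52.7778 * 70 / 46
L = 3694.4444 / 46
L = 80.3 m

80.3


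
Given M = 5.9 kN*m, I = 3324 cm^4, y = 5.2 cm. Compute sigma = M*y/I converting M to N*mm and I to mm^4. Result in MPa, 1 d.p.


Convert units:
M = 5.9 kN*m = 5900000 N*mm
y = 5.2 cm = 52 mm
I = 3324 cm^4 = 33240000 mm^4
sigma = 5900000 * 52 / 33240000
sigma = 9.2 MPa

9.2


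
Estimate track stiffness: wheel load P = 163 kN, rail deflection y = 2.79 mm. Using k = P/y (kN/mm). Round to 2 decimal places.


Track stiffness k = P / y
k = 163 / 2.79
k = 58.42 kN/mm

58.42


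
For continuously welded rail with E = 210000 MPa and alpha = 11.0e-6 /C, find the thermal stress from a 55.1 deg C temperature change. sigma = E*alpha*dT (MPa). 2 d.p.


sigma = E * alpha * dT
sigma = 210000 * 11.0e-6 * 55.1
sigma = 2.31 * 55.1
sigma = 127.28 MPa

127.28


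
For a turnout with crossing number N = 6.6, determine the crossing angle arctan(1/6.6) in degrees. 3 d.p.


1/N = 1/6.6 = 0.151515
angle = arctan(0.151515) = 0.150371 rad
angle = 0.150371 * 180/pi = 8.616 degrees

8.616


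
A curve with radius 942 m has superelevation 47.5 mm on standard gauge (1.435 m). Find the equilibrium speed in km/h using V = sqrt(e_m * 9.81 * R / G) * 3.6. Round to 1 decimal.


Convert cant: e = 47.5 mm = 0.0475 m
V_ms = sqrt(0.0475 * 9.81 * 942 / 1.435)
V_ms = sqrt(305.887422) = 17.4896 m/s
V = 17.4896 * 3.6 = 63.0 km/h

63.0


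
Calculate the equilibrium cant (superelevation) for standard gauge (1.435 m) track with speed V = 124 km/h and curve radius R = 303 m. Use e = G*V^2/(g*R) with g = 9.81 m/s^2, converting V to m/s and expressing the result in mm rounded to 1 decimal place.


Convert speed: V = 124 / 3.6 = 34.4444 m/s
Apply formula: e = 1.435 * 34.4444^2 / (9.81 * 303)
e = 1.435 * 1186.4198 / 2972.43
e = 0.572768 m = 572.8 mm

572.8


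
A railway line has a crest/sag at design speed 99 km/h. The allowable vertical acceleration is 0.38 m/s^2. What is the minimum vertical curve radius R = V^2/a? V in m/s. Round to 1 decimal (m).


Convert speed: V = 99 / 3.6 = 27.5 m/s
V^2 = 756.25 m^2/s^2
R_v = 756.25 / 0.38
R_v = 1990.1 m

1990.1


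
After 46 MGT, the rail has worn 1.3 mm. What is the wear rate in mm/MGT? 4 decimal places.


Wear rate = total wear / cumulative tonnage
Rate = 1.3 / 46
Rate = 0.0283 mm/MGT

0.0283


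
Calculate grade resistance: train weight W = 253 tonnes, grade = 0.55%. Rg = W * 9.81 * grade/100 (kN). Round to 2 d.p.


Rg = W * 9.81 * grade / 100
Rg = 253 * 9.81 * 0.55 / 100
Rg = 2481.93 * 0.0055
Rg = 13.65 kN

13.65


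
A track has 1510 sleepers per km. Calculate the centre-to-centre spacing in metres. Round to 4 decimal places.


Spacing = 1000 m / number of sleepers
Spacing = 1000 / 1510
Spacing = 0.6623 m

0.6623


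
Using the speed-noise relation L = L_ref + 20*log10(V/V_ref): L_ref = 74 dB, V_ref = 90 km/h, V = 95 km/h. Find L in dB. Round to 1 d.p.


V/V_ref = 95 / 90 = 1.055556
log10(1.055556) = 0.023481
20 * 0.023481 = 0.4696
L = 74 + 0.4696 = 74.5 dB

74.5


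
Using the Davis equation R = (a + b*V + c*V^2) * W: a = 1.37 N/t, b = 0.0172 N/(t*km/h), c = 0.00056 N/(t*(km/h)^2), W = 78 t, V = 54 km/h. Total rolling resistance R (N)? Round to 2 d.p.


b*V = 0.0172 * 54 = 0.9288
c*V^2 = 0.00056 * 2916 = 1.63296
R_per_t = 1.37 + 0.9288 + 1.63296 = 3.93176 N/t
R_total = 3.93176 * 78 = 306.68 N

306.68


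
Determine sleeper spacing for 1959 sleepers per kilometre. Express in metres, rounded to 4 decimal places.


Spacing = 1000 m / number of sleepers
Spacing = 1000 / 1959
Spacing = 0.5105 m

0.5105


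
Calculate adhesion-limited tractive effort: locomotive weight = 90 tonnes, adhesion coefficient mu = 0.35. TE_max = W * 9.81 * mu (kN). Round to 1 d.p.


TE_max = W * g * mu
TE_max = 90 * 9.81 * 0.35
TE_max = 882.9 * 0.35
TE_max = 309.0 kN

309.0


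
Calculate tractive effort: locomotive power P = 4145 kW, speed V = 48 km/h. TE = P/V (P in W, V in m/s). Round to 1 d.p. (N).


Convert: P = 4145 kW = 4145000 W
V = 48 / 3.6 = 13.3333 m/s
TE = 4145000 / 13.3333
TE = 310875.0 N

310875.0


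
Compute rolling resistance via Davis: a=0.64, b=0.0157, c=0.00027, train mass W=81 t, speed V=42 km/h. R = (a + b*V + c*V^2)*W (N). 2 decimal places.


b*V = 0.0157 * 42 = 0.6594
c*V^2 = 0.00027 * 1764 = 0.47628
R_per_t = 0.64 + 0.6594 + 0.47628 = 1.77568 N/t
R_total = 1.77568 * 81 = 143.83 N

143.83


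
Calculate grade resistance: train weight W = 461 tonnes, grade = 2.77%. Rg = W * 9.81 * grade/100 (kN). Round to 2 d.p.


Rg = W * 9.81 * grade / 100
Rg = 461 * 9.81 * 2.77 / 100
Rg = 4522.41 * 0.0277
Rg = 125.27 kN

125.27


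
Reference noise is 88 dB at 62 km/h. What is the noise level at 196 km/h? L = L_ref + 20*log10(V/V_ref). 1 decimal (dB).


V/V_ref = 196 / 62 = 3.16129
log10(3.16129) = 0.499864
20 * 0.499864 = 9.9973
L = 88 + 9.9973 = 98.0 dB

98.0


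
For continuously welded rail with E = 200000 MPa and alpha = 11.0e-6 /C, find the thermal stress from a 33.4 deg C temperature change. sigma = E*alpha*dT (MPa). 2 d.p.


sigma = E * alpha * dT
sigma = 200000 * 11.0e-6 * 33.4
sigma = 2.2 * 33.4
sigma = 73.48 MPa

73.48


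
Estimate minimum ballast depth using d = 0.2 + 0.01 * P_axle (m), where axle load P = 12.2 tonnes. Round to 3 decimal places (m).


d = 0.2 + 0.01 * 12.2
d = 0.2 + 0.122
d = 0.322 m

0.322


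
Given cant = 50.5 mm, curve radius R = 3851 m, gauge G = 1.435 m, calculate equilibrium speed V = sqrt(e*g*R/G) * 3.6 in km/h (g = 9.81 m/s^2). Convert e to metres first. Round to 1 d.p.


Convert cant: e = 50.5 mm = 0.0505 m
V_ms = sqrt(0.0505 * 9.81 * 3851 / 1.435)
V_ms = sqrt(1329.480596) = 36.462 m/s
V = 36.462 * 3.6 = 131.3 km/h

131.3


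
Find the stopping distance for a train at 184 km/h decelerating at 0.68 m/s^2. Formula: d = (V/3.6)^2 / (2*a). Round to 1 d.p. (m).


Convert speed: V = 184 / 3.6 = 51.1111 m/s
V^2 = 2612.3457
d = 2612.3457 / (2 * 0.68)
d = 2612.3457 / 1.36
d = 1920.8 m

1920.8


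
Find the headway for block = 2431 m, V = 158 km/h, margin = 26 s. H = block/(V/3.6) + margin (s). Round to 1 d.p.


V = 158 / 3.6 = 43.8889 m/s
Block traversal time = 2431 / 43.8889 = 55.3899 s
Headway = 55.3899 + 26
Headway = 81.4 s

81.4


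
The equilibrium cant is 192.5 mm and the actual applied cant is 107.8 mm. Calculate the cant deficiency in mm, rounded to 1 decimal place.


Cant deficiency = equilibrium cant - actual cant
CD = 192.5 - 107.8
CD = 84.7 mm

84.7


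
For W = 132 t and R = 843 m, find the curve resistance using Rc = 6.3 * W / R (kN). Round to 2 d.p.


Rc = 6.3 * W / R
Rc = 6.3 * 132 / 843
Rc = 831.6 / 843
Rc = 0.99 kN

0.99


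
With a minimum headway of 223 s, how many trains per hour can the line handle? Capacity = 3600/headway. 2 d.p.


Capacity = 3600 / headway
Capacity = 3600 / 223
Capacity = 16.14 trains/hour

16.14


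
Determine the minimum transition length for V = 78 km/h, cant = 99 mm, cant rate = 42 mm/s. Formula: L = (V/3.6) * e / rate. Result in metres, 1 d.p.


Convert speed: V = 78 / 3.6 = 21.6667 m/s
L = 21.6667 * 99 / 42
L = 2145.0 / 42
L = 51.1 m

51.1


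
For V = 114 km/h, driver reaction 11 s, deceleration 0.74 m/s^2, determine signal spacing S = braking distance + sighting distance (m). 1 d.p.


V = 114 / 3.6 = 31.6667 m/s
Braking distance = 31.6667^2 / (2*0.74) = 677.5526 m
Sighting distance = 31.6667 * 11 = 348.3333 m
S = 677.5526 + 348.3333 = 1025.9 m

1025.9


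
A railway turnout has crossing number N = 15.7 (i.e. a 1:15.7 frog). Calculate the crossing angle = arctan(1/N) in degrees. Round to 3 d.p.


1/N = 1/15.7 = 0.063694
angle = arctan(0.063694) = 0.063608 rad
angle = 0.063608 * 180/pi = 3.644 degrees

3.644


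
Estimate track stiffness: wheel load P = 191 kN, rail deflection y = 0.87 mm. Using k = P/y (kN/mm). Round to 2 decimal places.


Track stiffness k = P / y
k = 191 / 0.87
k = 219.54 kN/mm

219.54


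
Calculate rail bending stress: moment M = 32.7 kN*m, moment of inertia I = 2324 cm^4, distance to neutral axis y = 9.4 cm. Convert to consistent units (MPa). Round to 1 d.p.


Convert units:
M = 32.7 kN*m = 32700000 N*mm
y = 9.4 cm = 94 mm
I = 2324 cm^4 = 23240000 mm^4
sigma = 32700000 * 94 / 23240000
sigma = 132.3 MPa

132.3


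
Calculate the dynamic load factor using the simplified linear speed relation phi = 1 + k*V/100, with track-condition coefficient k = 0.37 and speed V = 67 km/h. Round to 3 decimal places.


phi = 1 + k * V / 100
phi = 1 + 0.37 * 67 / 100
phi = 1 + 0.2479
phi = 1.248

1.248


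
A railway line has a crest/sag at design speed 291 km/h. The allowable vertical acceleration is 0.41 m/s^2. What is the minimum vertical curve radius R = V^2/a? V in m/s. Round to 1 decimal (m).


Convert speed: V = 291 / 3.6 = 80.8333 m/s
V^2 = 6534.0278 m^2/s^2
R_v = 6534.0278 / 0.41
R_v = 15936.7 m

15936.7


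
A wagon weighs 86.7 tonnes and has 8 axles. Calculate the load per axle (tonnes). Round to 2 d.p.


Load per axle = total weight / number of axles
Load = 86.7 / 8
Load = 10.84 tonnes

10.84


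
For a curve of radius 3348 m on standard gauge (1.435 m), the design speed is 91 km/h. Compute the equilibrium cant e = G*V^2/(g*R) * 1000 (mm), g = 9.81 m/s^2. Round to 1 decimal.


Convert speed: V = 91 / 3.6 = 25.2778 m/s
Apply formula: e = 1.435 * 25.2778^2 / (9.81 * 3348)
e = 1.435 * 638.966 / 32843.88
e = 0.027917 m = 27.9 mm

27.9


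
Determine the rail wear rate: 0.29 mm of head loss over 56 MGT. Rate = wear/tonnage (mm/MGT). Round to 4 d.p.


Wear rate = total wear / cumulative tonnage
Rate = 0.29 / 56
Rate = 0.0052 mm/MGT

0.0052


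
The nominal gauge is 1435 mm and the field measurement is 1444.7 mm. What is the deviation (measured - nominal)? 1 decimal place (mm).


Deviation = measured - nominal
Deviation = 1444.7 - 1435
Deviation = 9.7 mm

9.7


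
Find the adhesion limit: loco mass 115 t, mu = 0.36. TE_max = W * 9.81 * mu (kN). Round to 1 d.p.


TE_max = W * g * mu
TE_max = 115 * 9.81 * 0.36
TE_max = 1128.15 * 0.36
TE_max = 406.1 kN

406.1


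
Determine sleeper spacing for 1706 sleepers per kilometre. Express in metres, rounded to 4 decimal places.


Spacing = 1000 m / number of sleepers
Spacing = 1000 / 1706
Spacing = 0.5862 m

0.5862


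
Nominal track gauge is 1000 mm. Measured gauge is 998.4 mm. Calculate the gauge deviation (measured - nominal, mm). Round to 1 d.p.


Deviation = measured - nominal
Deviation = 998.4 - 1000
Deviation = -1.6 mm

-1.6


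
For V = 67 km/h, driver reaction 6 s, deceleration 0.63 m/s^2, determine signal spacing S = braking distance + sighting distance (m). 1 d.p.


V = 67 / 3.6 = 18.6111 m/s
Braking distance = 18.6111^2 / (2*0.63) = 274.8996 m
Sighting distance = 18.6111 * 6 = 111.6667 m
S = 274.8996 + 111.6667 = 386.6 m

386.6


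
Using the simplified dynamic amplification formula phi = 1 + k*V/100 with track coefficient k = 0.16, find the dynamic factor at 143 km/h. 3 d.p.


phi = 1 + k * V / 100
phi = 1 + 0.16 * 143 / 100
phi = 1 + 0.2288
phi = 1.229

1.229


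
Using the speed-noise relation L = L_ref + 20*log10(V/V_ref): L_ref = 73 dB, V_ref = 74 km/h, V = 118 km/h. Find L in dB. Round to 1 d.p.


V/V_ref = 118 / 74 = 1.594595
log10(1.594595) = 0.20265
20 * 0.20265 = 4.053
L = 73 + 4.053 = 77.1 dB

77.1


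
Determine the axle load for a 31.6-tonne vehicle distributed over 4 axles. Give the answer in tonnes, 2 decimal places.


Load per axle = total weight / number of axles
Load = 31.6 / 4
Load = 7.90 tonnes

7.90


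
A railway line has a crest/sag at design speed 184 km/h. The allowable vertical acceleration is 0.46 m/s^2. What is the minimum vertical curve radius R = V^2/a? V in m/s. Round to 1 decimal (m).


Convert speed: V = 184 / 3.6 = 51.1111 m/s
V^2 = 2612.3457 m^2/s^2
R_v = 2612.3457 / 0.46
R_v = 5679.0 m

5679.0


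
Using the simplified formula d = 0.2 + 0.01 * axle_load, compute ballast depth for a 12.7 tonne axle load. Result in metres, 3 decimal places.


d = 0.2 + 0.01 * 12.7
d = 0.2 + 0.127
d = 0.327 m

0.327


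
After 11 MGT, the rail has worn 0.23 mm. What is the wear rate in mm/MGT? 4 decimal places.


Wear rate = total wear / cumulative tonnage
Rate = 0.23 / 11
Rate = 0.0209 mm/MGT

0.0209


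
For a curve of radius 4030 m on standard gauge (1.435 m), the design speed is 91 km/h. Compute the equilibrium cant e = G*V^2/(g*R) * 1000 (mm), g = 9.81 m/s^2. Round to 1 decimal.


Convert speed: V = 91 / 3.6 = 25.2778 m/s
Apply formula: e = 1.435 * 25.2778^2 / (9.81 * 4030)
e = 1.435 * 638.966 / 39534.3
e = 0.023193 m = 23.2 mm

23.2


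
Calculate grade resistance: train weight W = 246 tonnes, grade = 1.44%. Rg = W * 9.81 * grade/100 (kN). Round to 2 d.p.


Rg = W * 9.81 * grade / 100
Rg = 246 * 9.81 * 1.44 / 100
Rg = 2413.26 * 0.0144
Rg = 34.75 kN

34.75


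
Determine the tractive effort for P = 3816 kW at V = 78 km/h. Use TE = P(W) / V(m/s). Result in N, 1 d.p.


Convert: P = 3816 kW = 3816000 W
V = 78 / 3.6 = 21.6667 m/s
TE = 3816000 / 21.6667
TE = 176123.1 N

176123.1


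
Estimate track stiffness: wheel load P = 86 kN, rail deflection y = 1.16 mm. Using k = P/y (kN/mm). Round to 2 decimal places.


Track stiffness k = P / y
k = 86 / 1.16
k = 74.14 kN/mm

74.14


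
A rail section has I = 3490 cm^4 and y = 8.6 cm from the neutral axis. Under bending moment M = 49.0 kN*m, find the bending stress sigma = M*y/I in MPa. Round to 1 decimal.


Convert units:
M = 49.0 kN*m = 49000000 N*mm
y = 8.6 cm = 86 mm
I = 3490 cm^4 = 34900000 mm^4
sigma = 49000000 * 86 / 34900000
sigma = 120.7 MPa

120.7


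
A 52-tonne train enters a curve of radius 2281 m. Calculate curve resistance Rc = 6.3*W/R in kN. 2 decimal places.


Rc = 6.3 * W / R
Rc = 6.3 * 52 / 2281
Rc = 327.6 / 2281
Rc = 0.14 kN

0.14


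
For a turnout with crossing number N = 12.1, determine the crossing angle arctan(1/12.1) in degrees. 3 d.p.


1/N = 1/12.1 = 0.082645
angle = arctan(0.082645) = 0.082457 rad
angle = 0.082457 * 180/pi = 4.724 degrees

4.724


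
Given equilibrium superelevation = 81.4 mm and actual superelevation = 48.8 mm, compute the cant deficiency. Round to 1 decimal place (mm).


Cant deficiency = equilibrium cant - actual cant
CD = 81.4 - 48.8
CD = 32.6 mm

32.6


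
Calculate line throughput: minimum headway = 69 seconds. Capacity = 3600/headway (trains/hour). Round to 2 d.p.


Capacity = 3600 / headway
Capacity = 3600 / 69
Capacity = 52.17 trains/hour

52.17


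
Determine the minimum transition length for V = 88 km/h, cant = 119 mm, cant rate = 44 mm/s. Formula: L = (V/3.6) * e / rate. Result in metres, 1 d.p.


Convert speed: V = 88 / 3.6 = 24.4444 m/s
L = 24.4444 * 119 / 44
L = 2908.8889 / 44
L = 66.1 m

66.1


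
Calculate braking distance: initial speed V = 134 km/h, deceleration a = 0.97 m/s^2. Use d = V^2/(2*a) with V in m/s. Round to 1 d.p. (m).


Convert speed: V = 134 / 3.6 = 37.2222 m/s
V^2 = 1385.4938
d = 1385.4938 / (2 * 0.97)
d = 1385.4938 / 1.94
d = 714.2 m

714.2


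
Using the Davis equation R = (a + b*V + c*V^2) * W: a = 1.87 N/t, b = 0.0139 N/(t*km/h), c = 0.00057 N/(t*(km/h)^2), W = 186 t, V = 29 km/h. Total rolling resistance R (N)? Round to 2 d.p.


b*V = 0.0139 * 29 = 0.4031
c*V^2 = 0.00057 * 841 = 0.47937
R_per_t = 1.87 + 0.4031 + 0.47937 = 2.75247 N/t
R_total = 2.75247 * 186 = 511.96 N

511.96


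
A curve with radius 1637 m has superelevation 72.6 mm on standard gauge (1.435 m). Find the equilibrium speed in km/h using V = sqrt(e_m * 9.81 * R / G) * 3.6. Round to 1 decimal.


Convert cant: e = 72.6 mm = 0.0726 m
V_ms = sqrt(0.0726 * 9.81 * 1637 / 1.435)
V_ms = sqrt(812.460782) = 28.5037 m/s
V = 28.5037 * 3.6 = 102.6 km/h

102.6


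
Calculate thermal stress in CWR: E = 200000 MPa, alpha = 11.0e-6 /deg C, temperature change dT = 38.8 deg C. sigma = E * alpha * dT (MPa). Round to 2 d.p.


sigma = E * alpha * dT
sigma = 200000 * 11.0e-6 * 38.8
sigma = 2.2 * 38.8
sigma = 85.36 MPa

85.36


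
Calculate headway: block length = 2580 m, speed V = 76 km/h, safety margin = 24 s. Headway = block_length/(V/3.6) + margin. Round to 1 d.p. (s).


V = 76 / 3.6 = 21.1111 m/s
Block traversal time = 2580 / 21.1111 = 122.2105 s
Headway = 122.2105 + 24
Headway = 146.2 s

146.2


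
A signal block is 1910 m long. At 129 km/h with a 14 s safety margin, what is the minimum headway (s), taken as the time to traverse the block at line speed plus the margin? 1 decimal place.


V = 129 / 3.6 = 35.8333 m/s
Block traversal time = 1910 / 35.8333 = 53.3023 s
Headway = 53.3023 + 14
Headway = 67.3 s

67.3


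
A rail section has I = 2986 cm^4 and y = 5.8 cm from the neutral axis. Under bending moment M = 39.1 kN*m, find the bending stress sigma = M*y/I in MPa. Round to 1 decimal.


Convert units:
M = 39.1 kN*m = 39100000 N*mm
y = 5.8 cm = 58 mm
I = 2986 cm^4 = 29860000 mm^4
sigma = 39100000 * 58 / 29860000
sigma = 75.9 MPa

75.9


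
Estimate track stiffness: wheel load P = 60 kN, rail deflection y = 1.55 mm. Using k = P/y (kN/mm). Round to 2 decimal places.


Track stiffness k = P / y
k = 60 / 1.55
k = 38.71 kN/mm

38.71


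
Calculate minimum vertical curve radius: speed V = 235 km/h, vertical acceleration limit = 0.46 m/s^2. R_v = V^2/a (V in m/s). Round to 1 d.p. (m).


Convert speed: V = 235 / 3.6 = 65.2778 m/s
V^2 = 4261.1883 m^2/s^2
R_v = 4261.1883 / 0.46
R_v = 9263.5 m

9263.5


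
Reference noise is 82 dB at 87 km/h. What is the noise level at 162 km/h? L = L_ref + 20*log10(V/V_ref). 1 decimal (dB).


V/V_ref = 162 / 87 = 1.862069
log10(1.862069) = 0.269996
20 * 0.269996 = 5.3999
L = 82 + 5.3999 = 87.4 dB

87.4


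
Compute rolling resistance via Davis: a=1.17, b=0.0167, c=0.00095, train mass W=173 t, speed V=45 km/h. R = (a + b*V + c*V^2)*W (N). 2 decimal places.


b*V = 0.0167 * 45 = 0.7515
c*V^2 = 0.00095 * 2025 = 1.92375
R_per_t = 1.17 + 0.7515 + 1.92375 = 3.84525 N/t
R_total = 3.84525 * 173 = 665.23 N

665.23


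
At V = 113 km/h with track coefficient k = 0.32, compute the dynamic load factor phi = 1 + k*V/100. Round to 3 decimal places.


phi = 1 + k * V / 100
phi = 1 + 0.32 * 113 / 100
phi = 1 + 0.3616
phi = 1.362

1.362


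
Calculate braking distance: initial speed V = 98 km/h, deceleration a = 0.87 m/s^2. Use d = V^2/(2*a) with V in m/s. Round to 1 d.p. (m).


Convert speed: V = 98 / 3.6 = 27.2222 m/s
V^2 = 741.0494
d = 741.0494 / (2 * 0.87)
d = 741.0494 / 1.74
d = 425.9 m

425.9


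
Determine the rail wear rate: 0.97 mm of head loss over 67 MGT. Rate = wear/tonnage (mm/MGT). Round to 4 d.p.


Wear rate = total wear / cumulative tonnage
Rate = 0.97 / 67
Rate = 0.0145 mm/MGT

0.0145


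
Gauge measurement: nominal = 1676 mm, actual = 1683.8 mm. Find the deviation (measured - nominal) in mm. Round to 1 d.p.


Deviation = measured - nominal
Deviation = 1683.8 - 1676
Deviation = 7.8 mm

7.8


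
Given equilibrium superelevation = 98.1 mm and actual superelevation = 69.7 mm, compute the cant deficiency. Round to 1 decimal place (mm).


Cant deficiency = equilibrium cant - actual cant
CD = 98.1 - 69.7
CD = 28.4 mm

28.4


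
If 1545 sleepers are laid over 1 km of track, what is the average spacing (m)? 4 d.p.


Spacing = 1000 m / number of sleepers
Spacing = 1000 / 1545
Spacing = 0.6472 m

0.6472


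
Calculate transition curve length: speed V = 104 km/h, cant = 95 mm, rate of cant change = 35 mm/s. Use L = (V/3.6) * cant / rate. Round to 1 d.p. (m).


Convert speed: V = 104 / 3.6 = 28.8889 m/s
L = 28.8889 * 95 / 35
L = 2744.4444 / 35
L = 78.4 m

78.4


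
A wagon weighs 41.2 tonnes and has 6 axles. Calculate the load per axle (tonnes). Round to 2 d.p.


Load per axle = total weight / number of axles
Load = 41.2 / 6
Load = 6.87 tonnes

6.87


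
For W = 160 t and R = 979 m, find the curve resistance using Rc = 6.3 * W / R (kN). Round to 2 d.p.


Rc = 6.3 * W / R
Rc = 6.3 * 160 / 979
Rc = 1008.0 / 979
Rc = 1.03 kN

1.03


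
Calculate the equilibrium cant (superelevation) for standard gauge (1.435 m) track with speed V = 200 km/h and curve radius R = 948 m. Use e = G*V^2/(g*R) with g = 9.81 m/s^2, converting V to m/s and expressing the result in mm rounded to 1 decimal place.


Convert speed: V = 200 / 3.6 = 55.5556 m/s
Apply formula: e = 1.435 * 55.5556^2 / (9.81 * 948)
e = 1.435 * 3086.4198 / 9299.88
e = 0.476244 m = 476.2 mm

476.2


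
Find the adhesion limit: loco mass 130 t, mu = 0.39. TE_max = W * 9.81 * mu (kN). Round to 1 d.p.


TE_max = W * g * mu
TE_max = 130 * 9.81 * 0.39
TE_max = 1275.3 * 0.39
TE_max = 497.4 kN

497.4


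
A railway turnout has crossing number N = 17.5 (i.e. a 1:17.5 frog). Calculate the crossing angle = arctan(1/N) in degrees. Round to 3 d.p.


1/N = 1/17.5 = 0.057143
angle = arctan(0.057143) = 0.057081 rad
angle = 0.057081 * 180/pi = 3.270 degrees

3.270


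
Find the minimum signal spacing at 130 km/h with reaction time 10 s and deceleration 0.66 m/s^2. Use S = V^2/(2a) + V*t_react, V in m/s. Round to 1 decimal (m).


V = 130 / 3.6 = 36.1111 m/s
Braking distance = 36.1111^2 / (2*0.66) = 987.8881 m
Sighting distance = 36.1111 * 10 = 361.1111 m
S = 987.8881 + 361.1111 = 1349.0 m

1349.0


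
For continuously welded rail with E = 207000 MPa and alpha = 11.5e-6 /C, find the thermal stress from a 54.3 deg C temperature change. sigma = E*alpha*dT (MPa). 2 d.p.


sigma = E * alpha * dT
sigma = 207000 * 11.5e-6 * 54.3
sigma = 2.3805 * 54.3
sigma = 129.26 MPa

129.26


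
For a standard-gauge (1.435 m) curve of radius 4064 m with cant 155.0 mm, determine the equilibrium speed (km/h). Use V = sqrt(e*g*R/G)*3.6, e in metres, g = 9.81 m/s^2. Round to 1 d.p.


Convert cant: e = 155.0 mm = 0.1550 m
V_ms = sqrt(0.1550 * 9.81 * 4064 / 1.435)
V_ms = sqrt(4306.282369) = 65.6223 m/s
V = 65.6223 * 3.6 = 236.2 km/h

236.2


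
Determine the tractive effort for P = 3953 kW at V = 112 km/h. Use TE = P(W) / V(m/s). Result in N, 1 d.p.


Convert: P = 3953 kW = 3953000 W
V = 112 / 3.6 = 31.1111 m/s
TE = 3953000 / 31.1111
TE = 127060.7 N

127060.7


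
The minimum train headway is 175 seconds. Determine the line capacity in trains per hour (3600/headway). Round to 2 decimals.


Capacity = 3600 / headway
Capacity = 3600 / 175
Capacity = 20.57 trains/hour

20.57


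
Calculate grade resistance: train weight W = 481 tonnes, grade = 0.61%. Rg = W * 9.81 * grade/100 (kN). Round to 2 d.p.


Rg = W * 9.81 * grade / 100
Rg = 481 * 9.81 * 0.61 / 100
Rg = 4718.61 * 0.0061
Rg = 28.78 kN

28.78


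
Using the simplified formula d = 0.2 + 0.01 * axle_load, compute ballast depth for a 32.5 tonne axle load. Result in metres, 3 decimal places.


d = 0.2 + 0.01 * 32.5
d = 0.2 + 0.325
d = 0.525 m

0.525


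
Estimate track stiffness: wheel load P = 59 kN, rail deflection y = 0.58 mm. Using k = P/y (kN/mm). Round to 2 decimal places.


Track stiffness k = P / y
k = 59 / 0.58
k = 101.72 kN/mm

101.72


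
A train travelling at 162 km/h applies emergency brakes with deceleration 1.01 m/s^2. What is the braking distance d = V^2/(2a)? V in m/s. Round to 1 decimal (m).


Convert speed: V = 162 / 3.6 = 45.0 m/s
V^2 = 2025.0
d = 2025.0 / (2 * 1.01)
d = 2025.0 / 2.02
d = 1002.5 m

1002.5


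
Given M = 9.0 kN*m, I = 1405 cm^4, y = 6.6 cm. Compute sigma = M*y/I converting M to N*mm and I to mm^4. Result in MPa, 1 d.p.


Convert units:
M = 9.0 kN*m = 9000000 N*mm
y = 6.6 cm = 66 mm
I = 1405 cm^4 = 14050000 mm^4
sigma = 9000000 * 66 / 14050000
sigma = 42.3 MPa

42.3


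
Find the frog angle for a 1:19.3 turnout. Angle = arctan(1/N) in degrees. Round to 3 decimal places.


1/N = 1/19.3 = 0.051813
angle = arctan(0.051813) = 0.051767 rad
angle = 0.051767 * 180/pi = 2.966 degrees

2.966
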